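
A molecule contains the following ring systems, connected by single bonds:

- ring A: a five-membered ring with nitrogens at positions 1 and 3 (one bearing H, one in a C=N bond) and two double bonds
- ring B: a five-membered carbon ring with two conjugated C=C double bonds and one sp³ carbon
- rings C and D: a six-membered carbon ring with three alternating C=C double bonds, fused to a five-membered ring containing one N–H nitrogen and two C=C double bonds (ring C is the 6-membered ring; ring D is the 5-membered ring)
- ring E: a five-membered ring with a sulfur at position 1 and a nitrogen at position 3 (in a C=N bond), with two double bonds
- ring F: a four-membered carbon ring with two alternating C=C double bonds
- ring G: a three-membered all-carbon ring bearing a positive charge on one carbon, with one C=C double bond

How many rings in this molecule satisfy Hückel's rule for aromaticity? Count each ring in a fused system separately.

Ring A is fully conjugated (every ring atom contributes a p orbital); 2 ring double bonds (4 π electrons) plus a heteroatom lone pair (2) give 6 π electrons. That satisfies 4n+2 with n=1, so ring A is aromatic (imidazole).
Ring B has one sp³ carbon, so it is not fully conjugated — not aromatic (cyclopentadiene).
Rings C and D form a fused bicyclic system (with one N–H) with 9 sp² atoms and 10 π electrons from ring double bonds plus a heteroatom lone pair. 10 = 4(2)+2, so the system is aromatic and both rings count as aromatic (indole).
Ring E is fully conjugated (every ring atom contributes a p orbital); 2 ring double bonds (4 π electrons) plus a heteroatom lone pair (2) give 6 π electrons. Since 6 = 4n+2 (n=1), ring E is aromatic (thiazole).
Ring F has only sp² ring atoms; a planar conformation would have a fully conjugated π system of 4 electrons. But 4 = 4(1), which is 4n not 4n+2, so ring F is not aromatic (cyclobutadiene) — cyclobutadiene is antiaromatic and distorts to a rectangle.
Ring G is planar and fully conjugated; 1 ring double bond (2 π electrons) plus the carbocation's empty p orbital (0, but keeps the ring conjugated) give 2 π electrons. 2 = 4(0)+2, so ring G is aromatic (cyclopropenyl cation).
Aromatic: A, C, D, E, G. Total: 5.

5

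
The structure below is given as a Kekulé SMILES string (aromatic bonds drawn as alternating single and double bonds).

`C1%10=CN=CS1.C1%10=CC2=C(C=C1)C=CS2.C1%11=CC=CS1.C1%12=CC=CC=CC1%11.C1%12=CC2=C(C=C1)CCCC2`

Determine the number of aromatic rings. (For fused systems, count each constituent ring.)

5

The SMILES encodes a five-membered ring with a sulfur at position 1 and a nitrogen at position 3 (in a C=N bond), with two double bonds; a six-membered carbon ring with three alternating C=C double bonds, fused to a five-membered ring containing one sulfur and two C=C double bonds; a five-membered ring of four carbons and one sulfur, with two C=C double bonds; a seven-membered carbon ring with three C=C double bonds and one sp³ carbon; a six-membered carbon ring with three alternating C=C double bonds, fused to a saturated six-membered carbon ring.
The 5-membered ring with one sulfur and one =N– is fully conjugated (every ring atom contributes a p orbital); 2 ring double bonds (4 π electrons) plus a heteroatom lone pair (2) give 6 π electrons. That satisfies 4n+2 with n=1, so it is aromatic (thiazole).
The fused 6/5-membered bicyclic (with one sulfur) is a single π system with 9 sp² atoms and 10 π electrons from ring double bonds plus a heteroatom lone pair. 10 = 4(2)+2, so the system is aromatic and both rings count as aromatic (benzothiophene).
The 5-membered ring with one sulfur has a continuous p-orbital overlap around the ring; 2 ring double bonds (4 π electrons) plus a heteroatom lone pair (2) give 6 π electrons. 6 = 4(1)+2, so it is aromatic (thiophene).
The 7-membered ring has one sp³ carbon, so it is not fully conjugated — not aromatic (cycloheptatriene).
The 6-membered ring is fully conjugated (every ring atom contributes a p orbital); 3 ring double bonds give 6 π electrons. Since 6 = 4n+2 (n=1), it is aromatic (benzene ring).
The second 6-membered ring has four sp³ carbons, so it is not fully conjugated — not aromatic (cyclohexane ring).
5 of the 7 rings are aromatic. Total: 5.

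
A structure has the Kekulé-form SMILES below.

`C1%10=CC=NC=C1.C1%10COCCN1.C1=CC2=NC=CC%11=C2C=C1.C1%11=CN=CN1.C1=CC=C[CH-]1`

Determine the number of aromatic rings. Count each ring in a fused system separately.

The SMILES encodes a six-membered ring of five carbons and one nitrogen with three alternating double bonds; a six-membered saturated ring with an oxygen and an N–H nitrogen at positions 1 and 4; two fused six-membered rings, each with three alternating double bonds; one ring is all carbon and the other has one ring nitrogen; a five-membered ring with nitrogens at positions 1 and 3 (one bearing H, one in a C=N bond) and two double bonds; a five-membered all-carbon ring bearing a negative charge on one carbon, with two C=C double bonds.
The 6-membered ring with one nitrogen is planar and fully conjugated; 3 ring double bonds give 6 π electrons. 6 = 4(1)+2, so it is aromatic (pyridine).
The 6-membered ring with one oxygen and one N–H (1,4) has only sp³ atoms, so it is not fully conjugated — not aromatic (morpholine).
The fused 6/6-membered bicyclic (with one nitrogen) is a single π system with 10 sp² atoms and 10 π electrons from ring double bonds. 10 = 4(2)+2, so the system is aromatic and both rings count as aromatic (quinoline).
The 5-membered ring with two nitrogens (one N–H, one =N–) has a continuous p-orbital overlap around the ring; 2 ring double bonds (4 π electrons) plus a heteroatom lone pair (2) give 6 π electrons. That satisfies 4n+2 with n=1, so it is aromatic (imidazole).
The 5-membered ring is planar and fully conjugated; 2 ring double bonds (4 π electrons) plus the carbanion lone pair (2) give 6 π electrons. Since 6 = 4n+2 (n=1), it is aromatic (cyclopentadienyl anion).
5 of the 6 rings are aromatic. Total: 5.

5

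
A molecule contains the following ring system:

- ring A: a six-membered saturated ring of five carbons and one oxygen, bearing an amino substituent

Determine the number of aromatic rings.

Ring A has only sp³ atoms, so it is not fully conjugated — not aromatic (tetrahydropyran).

0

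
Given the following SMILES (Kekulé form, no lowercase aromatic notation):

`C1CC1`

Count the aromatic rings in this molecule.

0

The SMILES encodes a three-membered saturated carbon ring.
The 3-membered ring has only sp³ atoms, so it is not fully conjugated — not aromatic (cyclopropane).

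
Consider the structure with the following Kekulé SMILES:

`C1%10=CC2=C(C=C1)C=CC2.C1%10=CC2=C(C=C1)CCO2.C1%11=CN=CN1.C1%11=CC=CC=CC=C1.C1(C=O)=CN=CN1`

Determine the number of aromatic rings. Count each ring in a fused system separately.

4

The SMILES encodes a six-membered carbon ring with three alternating C=C double bonds, fused to a five-membered carbon ring containing one C=C double bond and one sp³ carbon; a six-membered carbon ring with three alternating C=C double bonds, fused to a five-membered ring containing one oxygen and two sp³ carbons; a five-membered ring with nitrogens at positions 1 and 3 (one bearing H, one in a C=N bond) and two double bonds; an eight-membered carbon ring with four alternating C=C double bonds; a five-membered ring with nitrogens at positions 1 and 3 (one bearing H, one in a C=N bond) and two double bonds.
The 6-membered ring has a continuous p-orbital overlap around the ring; 3 ring double bonds give 6 π electrons. That satisfies 4n+2 with n=1, so it is aromatic (benzene ring).
The 5-membered ring has one sp³ carbon, so it is not fully conjugated — not aromatic (cyclopentene ring).
The second 6-membered ring is planar and fully conjugated; 3 ring double bonds give 6 π electrons. Since 6 = 4n+2 (n=1), it is aromatic (benzene ring).
The 5-membered ring with one oxygen has two sp³ carbons, so it is not fully conjugated — not aromatic (oxolane ring).
The 5-membered ring with two nitrogens (one N–H, one =N–) has a continuous p-orbital overlap around the ring; 2 ring double bonds (4 π electrons) plus a heteroatom lone pair (2) give 6 π electrons. That satisfies 4n+2 with n=1, so it is aromatic (imidazole).
The 8-membered ring has only sp² ring atoms; a planar conformation would have a fully conjugated π system of 8 electrons. But 8 = 4(2), which is 4n not 4n+2, so it is not aromatic (cyclooctatetraene) — cyclooctatetraene distorts into a non-planar tub to avoid antiaromaticity.
The second 5-membered ring with two nitrogens (one N–H, one =N–) is fully conjugated (every ring atom contributes a p orbital); 2 ring double bonds (4 π electrons) plus a heteroatom lone pair (2) give 6 π electrons. Since 6 = 4n+2 (n=1), it is aromatic (imidazole).
4 of the 7 rings are aromatic. Total: 4.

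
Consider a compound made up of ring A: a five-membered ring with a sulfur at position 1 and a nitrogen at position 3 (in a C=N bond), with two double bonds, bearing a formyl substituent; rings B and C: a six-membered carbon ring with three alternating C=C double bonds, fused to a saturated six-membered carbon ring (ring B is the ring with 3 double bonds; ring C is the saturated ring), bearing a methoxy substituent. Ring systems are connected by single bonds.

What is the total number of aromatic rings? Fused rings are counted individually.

2

Ring A has a continuous p-orbital overlap around the ring; 2 ring double bonds (4 π electrons) plus a heteroatom lone pair (2) give 6 π electrons. That satisfies 4n+2 with n=1, so ring A is aromatic (thiazole).
Ring B has a continuous p-orbital overlap around the ring; 3 ring double bonds give 6 π electrons. Since 6 = 4n+2 (n=1), ring B is aromatic (benzene ring).
Ring C has four sp³ carbons, so it is not fully conjugated — not aromatic (cyclohexane ring).
Aromatic: A, B. Total: 2.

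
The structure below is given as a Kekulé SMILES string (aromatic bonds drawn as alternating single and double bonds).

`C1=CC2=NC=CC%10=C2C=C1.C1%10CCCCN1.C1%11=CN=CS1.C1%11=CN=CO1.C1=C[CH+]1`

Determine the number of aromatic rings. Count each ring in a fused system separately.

5

The SMILES encodes two fused six-membered rings, each with three alternating double bonds; one ring is all carbon and the other has one ring nitrogen; a six-membered saturated ring of five carbons and one N–H nitrogen; a five-membered ring with a sulfur at position 1 and a nitrogen at position 3 (in a C=N bond), with two double bonds; a five-membered ring with an oxygen at position 1 and a nitrogen at position 3 (in a C=N bond), with two double bonds; a three-membered all-carbon ring bearing a positive charge on one carbon, with one C=C double bond.
The fused 6/6-membered bicyclic (with one nitrogen) is a single π system with 10 sp² atoms and 10 π electrons from ring double bonds. 10 = 4(2)+2, so the system is aromatic and both rings count as aromatic (quinoline).
The 6-membered ring with one N–H has only sp³ atoms, so it is not fully conjugated — not aromatic (piperidine).
The 5-membered ring with one sulfur and one =N– is fully conjugated (every ring atom contributes a p orbital); 2 ring double bonds (4 π electrons) plus a heteroatom lone pair (2) give 6 π electrons. That satisfies 4n+2 with n=1, so it is aromatic (thiazole).
The 5-membered ring with one oxygen and one =N– has a continuous p-orbital overlap around the ring; 2 ring double bonds (4 π electrons) plus a heteroatom lone pair (2) give 6 π electrons. That satisfies 4n+2 with n=1, so it is aromatic (oxazole).
The 3-membered ring is fully conjugated (every ring atom contributes a p orbital); 1 ring double bond (2 π electrons) plus the carbocation's empty p orbital (0, but keeps the ring conjugated) give 2 π electrons. 2 = 4(0)+2, so it is aromatic (cyclopropenyl cation).
5 of the 6 rings are aromatic. Total: 5.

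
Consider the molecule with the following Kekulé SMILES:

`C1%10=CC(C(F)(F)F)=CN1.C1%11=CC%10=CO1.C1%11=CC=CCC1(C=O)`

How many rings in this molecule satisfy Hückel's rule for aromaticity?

2

The SMILES encodes a five-membered ring of four carbons and one nitrogen bearing a hydrogen, with two C=C double bonds; a five-membered ring of four carbons and one oxygen, with two C=C double bonds; a six-membered carbon ring with two conjugated C=C double bonds and two sp³ carbons.
The 5-membered ring with one N–H is fully conjugated (every ring atom contributes a p orbital); 2 ring double bonds (4 π electrons) plus a heteroatom lone pair (2) give 6 π electrons. Since 6 = 4n+2 (n=1), it is aromatic (pyrrole).
The 5-membered ring with one oxygen is planar and fully conjugated; 2 ring double bonds (4 π electrons) plus a heteroatom lone pair (2) give 6 π electrons. 6 = 4(1)+2, so it is aromatic (furan).
The 6-membered ring has two sp³ carbons, so it is not fully conjugated — not aromatic (1,3-cyclohexadiene).
2 of the 3 rings are aromatic. Total: 2.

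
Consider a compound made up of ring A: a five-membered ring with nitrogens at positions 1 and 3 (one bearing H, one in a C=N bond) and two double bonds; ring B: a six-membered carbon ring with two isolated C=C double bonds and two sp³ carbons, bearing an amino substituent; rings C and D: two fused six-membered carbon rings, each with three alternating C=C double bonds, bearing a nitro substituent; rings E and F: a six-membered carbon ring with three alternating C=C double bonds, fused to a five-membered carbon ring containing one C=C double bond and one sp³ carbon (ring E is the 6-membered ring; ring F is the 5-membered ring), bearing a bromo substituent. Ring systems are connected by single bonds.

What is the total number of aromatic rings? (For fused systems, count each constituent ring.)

Ring A has a continuous p-orbital overlap around the ring; 2 ring double bonds (4 π electrons) plus a heteroatom lone pair (2) give 6 π electrons. 6 = 4(1)+2, so ring A is aromatic (imidazole).
Ring B has two sp³ carbons, so it is not fully conjugated — not aromatic (1,4-cyclohexadiene).
Rings C and D form a fused bicyclic system with 10 sp² atoms and 10 π electrons from ring double bonds. 10 = 4(2)+2, so the system is aromatic and both rings count as aromatic (naphthalene).
Ring E is fully conjugated (every ring atom contributes a p orbital); 3 ring double bonds give 6 π electrons. Since 6 = 4n+2 (n=1), ring E is aromatic (benzene ring).
Ring F has one sp³ carbon, so it is not fully conjugated — not aromatic (cyclopentene ring).
Aromatic: A, C, D, E. Total: 4.

4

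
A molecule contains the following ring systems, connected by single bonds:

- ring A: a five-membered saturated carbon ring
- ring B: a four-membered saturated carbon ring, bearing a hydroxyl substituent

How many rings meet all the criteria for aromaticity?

Ring A has only sp³ atoms, so it is not fully conjugated — not aromatic (cyclopentane).
Ring B has only sp³ atoms, so it is not fully conjugated — not aromatic (cyclobutane).
No ring is aromatic. Total: 0.

0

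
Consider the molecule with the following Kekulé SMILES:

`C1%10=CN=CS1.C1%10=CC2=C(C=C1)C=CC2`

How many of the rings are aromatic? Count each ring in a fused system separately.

The SMILES encodes a five-membered ring with a sulfur at position 1 and a nitrogen at position 3 (in a C=N bond), with two double bonds; a six-membered carbon ring with three alternating C=C double bonds, fused to a five-membered carbon ring containing one C=C double bond and one sp³ carbon.
The 5-membered ring with one sulfur and one =N– has a continuous p-orbital overlap around the ring; 2 ring double bonds (4 π electrons) plus a heteroatom lone pair (2) give 6 π electrons. 6 = 4(1)+2, so it is aromatic (thiazole).
The 6-membered ring has a continuous p-orbital overlap around the ring; 3 ring double bonds give 6 π electrons. Since 6 = 4n+2 (n=1), it is aromatic (benzene ring).
The 5-membered ring has one sp³ carbon, so it is not fully conjugated — not aromatic (cyclopentene ring).
2 of the 3 rings are aromatic. Total: 2.

2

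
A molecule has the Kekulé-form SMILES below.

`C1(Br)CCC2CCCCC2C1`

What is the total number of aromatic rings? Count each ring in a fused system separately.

The SMILES encodes two fused six-membered saturated carbon rings.
The 6-membered ring has only sp³ atoms, so it is not fully conjugated — not aromatic (cyclohexane ring).
The second 6-membered ring has only sp³ atoms, so it is not fully conjugated — not aromatic (cyclohexane ring).
None of the rings are aromatic. Total: 0.

0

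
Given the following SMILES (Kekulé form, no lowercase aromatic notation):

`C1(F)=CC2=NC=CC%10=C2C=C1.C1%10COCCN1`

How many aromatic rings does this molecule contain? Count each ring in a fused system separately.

2

The SMILES encodes two fused six-membered rings, each with three alternating double bonds; one ring is all carbon and the other has one ring nitrogen; a six-membered saturated ring with an oxygen and an N–H nitrogen at positions 1 and 4.
The fused 6/6-membered bicyclic (with one nitrogen) is a single π system with 10 sp² atoms and 10 π electrons from ring double bonds. 10 = 4(2)+2, so the system is aromatic and both rings count as aromatic (quinoline).
The 6-membered ring with one oxygen and one N–H (1,4) has only sp³ atoms, so it is not fully conjugated — not aromatic (morpholine).
2 of the 3 rings are aromatic. Total: 2.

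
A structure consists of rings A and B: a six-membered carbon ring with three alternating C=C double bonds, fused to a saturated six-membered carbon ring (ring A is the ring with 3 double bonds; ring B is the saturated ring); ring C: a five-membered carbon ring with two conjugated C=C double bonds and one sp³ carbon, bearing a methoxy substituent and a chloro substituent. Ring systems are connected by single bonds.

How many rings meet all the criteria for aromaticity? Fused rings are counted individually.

1

Ring A is fully conjugated (every ring atom contributes a p orbital); 3 ring double bonds give 6 π electrons. That satisfies 4n+2 with n=1, so ring A is aromatic (benzene ring).
Ring B has four sp³ carbons, so it is not fully conjugated — not aromatic (cyclohexane ring).
Ring C has one sp³ carbon, so it is not fully conjugated — not aromatic (cyclopentadiene).
Aromatic: A. Total: 1.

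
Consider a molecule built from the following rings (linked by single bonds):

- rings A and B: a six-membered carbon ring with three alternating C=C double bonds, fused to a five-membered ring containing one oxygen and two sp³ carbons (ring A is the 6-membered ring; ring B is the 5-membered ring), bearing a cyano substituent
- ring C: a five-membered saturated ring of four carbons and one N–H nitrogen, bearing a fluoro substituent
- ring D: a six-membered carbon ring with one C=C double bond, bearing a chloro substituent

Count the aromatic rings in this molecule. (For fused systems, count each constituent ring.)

1

Ring A is planar and fully conjugated; 3 ring double bonds give 6 π electrons. Since 6 = 4n+2 (n=1), ring A is aromatic (benzene ring).
Ring B has two sp³ carbons, so it is not fully conjugated — not aromatic (oxolane ring).
Ring C has only sp³ atoms, so it is not fully conjugated — not aromatic (pyrrolidine).
Ring D has four sp³ carbons, so it is not fully conjugated — not aromatic (cyclohexene).
Aromatic: A. Total: 1.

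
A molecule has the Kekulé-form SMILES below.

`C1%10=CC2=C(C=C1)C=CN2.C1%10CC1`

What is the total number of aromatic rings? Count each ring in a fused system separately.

2

The SMILES encodes a six-membered carbon ring with three alternating C=C double bonds, fused to a five-membered ring containing one N–H nitrogen and two C=C double bonds; a three-membered saturated carbon ring.
The fused 6/5-membered bicyclic (with one N–H) is a single π system with 9 sp² atoms and 10 π electrons from ring double bonds plus a heteroatom lone pair. 10 = 4(2)+2, so the system is aromatic and both rings count as aromatic (indole).
The 3-membered ring has only sp³ atoms, so it is not fully conjugated — not aromatic (cyclopropane).
2 of the 3 rings are aromatic. Total: 2.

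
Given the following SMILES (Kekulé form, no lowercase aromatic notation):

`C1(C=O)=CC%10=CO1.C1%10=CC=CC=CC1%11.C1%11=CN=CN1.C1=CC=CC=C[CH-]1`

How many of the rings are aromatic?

The SMILES encodes a five-membered ring of four carbons and one oxygen, with two C=C double bonds; a seven-membered carbon ring with three C=C double bonds and one sp³ carbon; a five-membered ring with nitrogens at positions 1 and 3 (one bearing H, one in a C=N bond) and two double bonds; a seven-membered all-carbon ring bearing a negative charge on one carbon, with three C=C double bonds.
The 5-membered ring with one oxygen has a continuous p-orbital overlap around the ring; 2 ring double bonds (4 π electrons) plus a heteroatom lone pair (2) give 6 π electrons. 6 = 4(1)+2, so it is aromatic (furan).
The 7-membered ring has one sp³ carbon, so it is not fully conjugated — not aromatic (cycloheptatriene).
The 5-membered ring with two nitrogens (one N–H, one =N–) is planar and fully conjugated; 2 ring double bonds (4 π electrons) plus a heteroatom lone pair (2) give 6 π electrons. 6 = 4(1)+2, so it is aromatic (imidazole).
The second 7-membered ring has only sp² ring atoms; a planar conformation would have a fully conjugated π system of 8 electrons. But 8 = 4(2), which is 4n not 4n+2, so it is not aromatic (cycloheptatrienyl anion).
2 of the 4 rings are aromatic. Total: 2.

2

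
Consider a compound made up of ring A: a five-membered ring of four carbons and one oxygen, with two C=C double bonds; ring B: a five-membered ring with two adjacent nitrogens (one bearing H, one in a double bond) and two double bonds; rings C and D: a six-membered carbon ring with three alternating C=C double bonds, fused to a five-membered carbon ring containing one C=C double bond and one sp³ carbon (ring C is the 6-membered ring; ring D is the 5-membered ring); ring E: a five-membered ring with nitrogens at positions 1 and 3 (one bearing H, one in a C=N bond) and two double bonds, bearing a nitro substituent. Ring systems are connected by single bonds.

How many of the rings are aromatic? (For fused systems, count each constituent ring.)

4

Ring A is fully conjugated (every ring atom contributes a p orbital); 2 ring double bonds (4 π electrons) plus a heteroatom lone pair (2) give 6 π electrons. That satisfies 4n+2 with n=1, so ring A is aromatic (furan).
Ring B is fully conjugated (every ring atom contributes a p orbital); 2 ring double bonds (4 π electrons) plus a heteroatom lone pair (2) give 6 π electrons. Since 6 = 4n+2 (n=1), ring B is aromatic (pyrazole).
Ring C has a continuous p-orbital overlap around the ring; 3 ring double bonds give 6 π electrons. That satisfies 4n+2 with n=1, so ring C is aromatic (benzene ring).
Ring D has one sp³ carbon, so it is not fully conjugated — not aromatic (cyclopentene ring).
Ring E is fully conjugated (every ring atom contributes a p orbital); 2 ring double bonds (4 π electrons) plus a heteroatom lone pair (2) give 6 π electrons. 6 = 4(1)+2, so ring E is aromatic (imidazole).
Aromatic: A, B, C, E. Total: 4.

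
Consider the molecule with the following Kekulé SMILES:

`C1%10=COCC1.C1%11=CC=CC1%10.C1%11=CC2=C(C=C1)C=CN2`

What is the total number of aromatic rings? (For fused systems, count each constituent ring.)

2

The SMILES encodes a five-membered ring of four carbons and one oxygen, with one C=C double bond and two sp³ carbons; a five-membered carbon ring with two conjugated C=C double bonds and one sp³ carbon; a six-membered carbon ring with three alternating C=C double bonds, fused to a five-membered ring containing one N–H nitrogen and two C=C double bonds.
The 5-membered ring with one oxygen has two sp³ carbons, so it is not fully conjugated — not aromatic (2,3-dihydrofuran).
The 5-membered ring has one sp³ carbon, so it is not fully conjugated — not aromatic (cyclopentadiene).
The fused 6/5-membered bicyclic (with one N–H) is a single π system with 9 sp² atoms and 10 π electrons from ring double bonds plus a heteroatom lone pair. 10 = 4(2)+2, so the system is aromatic and both rings count as aromatic (indole).
2 of the 4 rings are aromatic. Total: 2.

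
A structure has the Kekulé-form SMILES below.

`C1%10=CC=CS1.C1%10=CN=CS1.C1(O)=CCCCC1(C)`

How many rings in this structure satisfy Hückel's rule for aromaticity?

2

The SMILES encodes a five-membered ring of four carbons and one sulfur, with two C=C double bonds; a five-membered ring with a sulfur at position 1 and a nitrogen at position 3 (in a C=N bond), with two double bonds; a six-membered carbon ring with one C=C double bond.
The 5-membered ring with one sulfur is fully conjugated (every ring atom contributes a p orbital); 2 ring double bonds (4 π electrons) plus a heteroatom lone pair (2) give 6 π electrons. Since 6 = 4n+2 (n=1), it is aromatic (thiophene).
The 5-membered ring with one sulfur and one =N– is fully conjugated (every ring atom contributes a p orbital); 2 ring double bonds (4 π electrons) plus a heteroatom lone pair (2) give 6 π electrons. Since 6 = 4n+2 (n=1), it is aromatic (thiazole).
The 6-membered ring has four sp³ carbons, so it is not fully conjugated — not aromatic (cyclohexene).
2 of the 3 rings are aromatic. Total: 2.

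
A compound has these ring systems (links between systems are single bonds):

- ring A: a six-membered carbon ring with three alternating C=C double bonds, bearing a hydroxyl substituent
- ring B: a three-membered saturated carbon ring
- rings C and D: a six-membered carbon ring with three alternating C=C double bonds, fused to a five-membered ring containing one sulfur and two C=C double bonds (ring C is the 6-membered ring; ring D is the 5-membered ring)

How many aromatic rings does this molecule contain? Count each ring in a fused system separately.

Ring A has a continuous p-orbital overlap around the ring; 3 ring double bonds give 6 π electrons. Since 6 = 4n+2 (n=1), ring A is aromatic (benzene).
Ring B has only sp³ atoms, so it is not fully conjugated — not aromatic (cyclopropane).
Rings C and D form a fused bicyclic system (with one sulfur) with 9 sp² atoms and 10 π electrons from ring double bonds plus a heteroatom lone pair. 10 = 4(2)+2, so the system is aromatic and both rings count as aromatic (benzothiophene).
Aromatic: A, C, D. Total: 3.

3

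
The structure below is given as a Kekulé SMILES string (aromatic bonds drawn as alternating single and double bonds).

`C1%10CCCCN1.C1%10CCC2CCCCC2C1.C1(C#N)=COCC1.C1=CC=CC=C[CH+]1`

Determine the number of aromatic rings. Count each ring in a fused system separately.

1

The SMILES encodes a six-membered saturated ring of five carbons and one N–H nitrogen; two fused six-membered saturated carbon rings; a five-membered ring of four carbons and one oxygen, with one C=C double bond and two sp³ carbons; a seven-membered all-carbon ring bearing a positive charge on one carbon, with three C=C double bonds.
The 6-membered ring with one N–H has only sp³ atoms, so it is not fully conjugated — not aromatic (piperidine).
The 6-membered ring has only sp³ atoms, so it is not fully conjugated — not aromatic (cyclohexane ring).
The second 6-membered ring has only sp³ atoms, so it is not fully conjugated — not aromatic (cyclohexane ring).
The 5-membered ring with one oxygen has two sp³ carbons, so it is not fully conjugated — not aromatic (2,3-dihydrofuran).
The 7-membered ring is fully conjugated (every ring atom contributes a p orbital); 3 ring double bonds (6 π electrons) plus the carbocation's empty p orbital (0, but keeps the ring conjugated) give 6 π electrons. Since 6 = 4n+2 (n=1), it is aromatic (tropylium cation).
1 of the 5 rings is aromatic. Total: 1.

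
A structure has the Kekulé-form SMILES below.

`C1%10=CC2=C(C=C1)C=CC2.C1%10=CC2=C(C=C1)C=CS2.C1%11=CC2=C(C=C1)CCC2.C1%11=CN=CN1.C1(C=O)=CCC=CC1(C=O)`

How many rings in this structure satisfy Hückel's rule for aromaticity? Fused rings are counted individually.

The SMILES encodes a six-membered carbon ring with three alternating C=C double bonds, fused to a five-membered carbon ring containing one C=C double bond and one sp³ carbon; a six-membered carbon ring with three alternating C=C double bonds, fused to a five-membered ring containing one sulfur and two C=C double bonds; a six-membered carbon ring with three alternating C=C double bonds, fused to a saturated five-membered carbon ring; a five-membered ring with nitrogens at positions 1 and 3 (one bearing H, one in a C=N bond) and two double bonds; a six-membered carbon ring with two isolated C=C double bonds and two sp³ carbons.
The 6-membered ring is fully conjugated (every ring atom contributes a p orbital); 3 ring double bonds give 6 π electrons. Since 6 = 4n+2 (n=1), it is aromatic (benzene ring).
The 5-membered ring has one sp³ carbon, so it is not fully conjugated — not aromatic (cyclopentene ring).
The fused 6/5-membered bicyclic (with one sulfur) is a single π system with 9 sp² atoms and 10 π electrons from ring double bonds plus a heteroatom lone pair. 10 = 4(2)+2, so the system is aromatic and both rings count as aromatic (benzothiophene).
The second 6-membered ring is fully conjugated (every ring atom contributes a p orbital); 3 ring double bonds give 6 π electrons. Since 6 = 4n+2 (n=1), it is aromatic (benzene ring).
The second 5-membered ring has three sp³ carbons, so it is not fully conjugated — not aromatic (cyclopentane ring).
The 5-membered ring with two nitrogens (one N–H, one =N–) is planar and fully conjugated; 2 ring double bonds (4 π electrons) plus a heteroatom lone pair (2) give 6 π electrons. Since 6 = 4n+2 (n=1), it is aromatic (imidazole).
The third 6-membered ring has two sp³ carbons, so it is not fully conjugated — not aromatic (1,4-cyclohexadiene).
5 of the 8 rings are aromatic. Total: 5.

5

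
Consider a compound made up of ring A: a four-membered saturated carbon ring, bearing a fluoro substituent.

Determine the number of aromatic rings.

Ring A has only sp³ atoms, so it is not fully conjugated — not aromatic (cyclobutane).

0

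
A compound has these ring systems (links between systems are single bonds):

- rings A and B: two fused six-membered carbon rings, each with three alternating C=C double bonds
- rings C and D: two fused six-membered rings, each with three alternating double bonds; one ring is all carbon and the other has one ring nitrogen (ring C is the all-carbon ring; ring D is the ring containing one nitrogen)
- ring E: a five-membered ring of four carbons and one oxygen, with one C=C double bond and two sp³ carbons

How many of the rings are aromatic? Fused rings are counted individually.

Rings A and B form a fused bicyclic system with 10 sp² atoms and 10 π electrons from ring double bonds. 10 = 4(2)+2, so the system is aromatic and both rings count as aromatic (naphthalene).
Rings C and D form a fused bicyclic system (with one nitrogen) with 10 sp² atoms and 10 π electrons from ring double bonds. 10 = 4(2)+2, so the system is aromatic and both rings count as aromatic (quinoline).
Ring E has two sp³ carbons, so it is not fully conjugated — not aromatic (2,3-dihydrofuran).
Aromatic: A, B, C, D. Total: 4.

4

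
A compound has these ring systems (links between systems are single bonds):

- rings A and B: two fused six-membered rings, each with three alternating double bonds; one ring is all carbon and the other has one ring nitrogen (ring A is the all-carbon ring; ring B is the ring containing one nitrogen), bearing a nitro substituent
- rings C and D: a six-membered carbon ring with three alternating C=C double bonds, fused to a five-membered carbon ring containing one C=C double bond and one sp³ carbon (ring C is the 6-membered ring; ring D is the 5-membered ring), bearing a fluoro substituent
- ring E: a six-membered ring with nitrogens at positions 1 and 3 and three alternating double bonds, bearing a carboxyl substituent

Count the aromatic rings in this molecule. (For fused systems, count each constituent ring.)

4

Rings A and B form a fused bicyclic system (with one nitrogen) with 10 sp² atoms and 10 π electrons from ring double bonds. 10 = 4(2)+2, so the system is aromatic and both rings count as aromatic (quinoline).
Ring C has a continuous p-orbital overlap around the ring; 3 ring double bonds give 6 π electrons. Since 6 = 4n+2 (n=1), ring C is aromatic (benzene ring).
Ring D has one sp³ carbon, so it is not fully conjugated — not aromatic (cyclopentene ring).
Ring E is fully conjugated (every ring atom contributes a p orbital); 3 ring double bonds give 6 π electrons. Since 6 = 4n+2 (n=1), ring E is aromatic (pyrimidine).
Aromatic: A, B, C, E. Total: 4.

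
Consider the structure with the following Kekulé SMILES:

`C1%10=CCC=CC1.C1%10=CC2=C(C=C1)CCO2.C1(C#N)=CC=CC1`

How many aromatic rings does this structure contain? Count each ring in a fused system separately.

The SMILES encodes a six-membered carbon ring with two isolated C=C double bonds and two sp³ carbons; a six-membered carbon ring with three alternating C=C double bonds, fused to a five-membered ring containing one oxygen and two sp³ carbons; a five-membered carbon ring with two conjugated C=C double bonds and one sp³ carbon.
The 6-membered ring has two sp³ carbons, so it is not fully conjugated — not aromatic (1,4-cyclohexadiene).
The second 6-membered ring is fully conjugated (every ring atom contributes a p orbital); 3 ring double bonds give 6 π electrons. 6 = 4(1)+2, so it is aromatic (benzene ring).
The 5-membered ring with one oxygen has two sp³ carbons, so it is not fully conjugated — not aromatic (oxolane ring).
The 5-membered ring has one sp³ carbon, so it is not fully conjugated — not aromatic (cyclopentadiene).
1 of the 4 rings is aromatic. Total: 1.

1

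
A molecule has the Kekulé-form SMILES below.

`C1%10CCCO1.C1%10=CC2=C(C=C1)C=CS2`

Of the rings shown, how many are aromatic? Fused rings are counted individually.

The SMILES encodes a five-membered saturated ring of four carbons and one oxygen; a six-membered carbon ring with three alternating C=C double bonds, fused to a five-membered ring containing one sulfur and two C=C double bonds.
The 5-membered ring with one oxygen has only sp³ atoms, so it is not fully conjugated — not aromatic (tetrahydrofuran).
The fused 6/5-membered bicyclic (with one sulfur) is a single π system with 9 sp² atoms and 10 π electrons from ring double bonds plus a heteroatom lone pair. 10 = 4(2)+2, so the system is aromatic and both rings count as aromatic (benzothiophene).
2 of the 3 rings are aromatic. Total: 2.

2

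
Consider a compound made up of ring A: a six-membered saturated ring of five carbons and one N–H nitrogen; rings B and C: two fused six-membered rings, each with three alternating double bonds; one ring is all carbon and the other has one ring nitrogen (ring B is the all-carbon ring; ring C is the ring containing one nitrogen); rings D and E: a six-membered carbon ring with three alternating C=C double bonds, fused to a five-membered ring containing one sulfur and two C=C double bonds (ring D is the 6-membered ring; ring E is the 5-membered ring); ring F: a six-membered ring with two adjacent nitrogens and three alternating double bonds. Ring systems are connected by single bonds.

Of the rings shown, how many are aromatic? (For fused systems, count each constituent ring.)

5

Ring A has only sp³ atoms, so it is not fully conjugated — not aromatic (piperidine).
Rings B and C form a fused bicyclic system (with one nitrogen) with 10 sp² atoms and 10 π electrons from ring double bonds. 10 = 4(2)+2, so the system is aromatic and both rings count as aromatic (quinoline).
Rings D and E form a fused bicyclic system (with one sulfur) with 9 sp² atoms and 10 π electrons from ring double bonds plus a heteroatom lone pair. 10 = 4(2)+2, so the system is aromatic and both rings count as aromatic (benzothiophene).
Ring F is planar and fully conjugated; 3 ring double bonds give 6 π electrons. Since 6 = 4n+2 (n=1), ring F is aromatic (pyridazine).
Aromatic: B, C, D, E, F. Total: 5.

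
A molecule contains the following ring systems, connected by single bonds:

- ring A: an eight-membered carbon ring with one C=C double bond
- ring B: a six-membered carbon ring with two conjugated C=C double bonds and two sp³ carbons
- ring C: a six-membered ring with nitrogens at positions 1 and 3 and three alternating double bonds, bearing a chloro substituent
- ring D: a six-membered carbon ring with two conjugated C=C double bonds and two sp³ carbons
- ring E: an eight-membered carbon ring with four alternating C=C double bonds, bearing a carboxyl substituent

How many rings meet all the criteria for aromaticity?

1

Ring A has six sp³ carbons, so it is not fully conjugated — not aromatic (cyclooctene).
Ring B has two sp³ carbons, so it is not fully conjugated — not aromatic (1,3-cyclohexadiene).
Ring C is planar and fully conjugated; 3 ring double bonds give 6 π electrons. Since 6 = 4n+2 (n=1), ring C is aromatic (pyrimidine).
Ring D has two sp³ carbons, so it is not fully conjugated — not aromatic (1,3-cyclohexadiene).
Ring E has only sp² ring atoms; a planar conformation would have a fully conjugated π system of 8 electrons. But 8 = 4(2), which is 4n not 4n+2, so ring E is not aromatic (cyclooctatetraene) — cyclooctatetraene distorts into a non-planar tub to avoid antiaromaticity.
Aromatic: C. Total: 1.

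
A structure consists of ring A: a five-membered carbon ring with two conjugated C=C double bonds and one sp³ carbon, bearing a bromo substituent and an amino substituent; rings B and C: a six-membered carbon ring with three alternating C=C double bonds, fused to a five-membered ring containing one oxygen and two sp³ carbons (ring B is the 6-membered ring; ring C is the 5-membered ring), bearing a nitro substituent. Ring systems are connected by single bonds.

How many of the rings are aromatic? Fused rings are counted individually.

1

Ring A has one sp³ carbon, so it is not fully conjugated — not aromatic (cyclopentadiene).
Ring B is fully conjugated (every ring atom contributes a p orbital); 3 ring double bonds give 6 π electrons. 6 = 4(1)+2, so ring B is aromatic (benzene ring).
Ring C has two sp³ carbons, so it is not fully conjugated — not aromatic (oxolane ring).
Aromatic: B. Total: 1.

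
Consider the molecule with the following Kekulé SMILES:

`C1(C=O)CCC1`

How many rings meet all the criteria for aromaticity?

The SMILES encodes a four-membered saturated carbon ring.
The 4-membered ring has only sp³ atoms, so it is not fully conjugated — not aromatic (cyclobutane).

0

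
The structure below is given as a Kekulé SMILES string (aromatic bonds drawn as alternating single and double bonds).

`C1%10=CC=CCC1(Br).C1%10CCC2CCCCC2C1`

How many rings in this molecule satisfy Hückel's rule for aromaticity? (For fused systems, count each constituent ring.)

The SMILES encodes a six-membered carbon ring with two conjugated C=C double bonds and two sp³ carbons; two fused six-membered saturated carbon rings.
The 6-membered ring has two sp³ carbons, so it is not fully conjugated — not aromatic (1,3-cyclohexadiene).
The second 6-membered ring has only sp³ atoms, so it is not fully conjugated — not aromatic (cyclohexane ring).
The third 6-membered ring has only sp³ atoms, so it is not fully conjugated — not aromatic (cyclohexane ring).
None of the rings are aromatic. Total: 0.

0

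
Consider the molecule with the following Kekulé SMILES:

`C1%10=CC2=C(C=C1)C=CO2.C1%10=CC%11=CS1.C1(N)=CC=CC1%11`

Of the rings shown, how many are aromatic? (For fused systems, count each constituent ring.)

3

The SMILES encodes a six-membered carbon ring with three alternating C=C double bonds, fused to a five-membered ring containing one oxygen and two C=C double bonds; a five-membered ring of four carbons and one sulfur, with two C=C double bonds; a five-membered carbon ring with two conjugated C=C double bonds and one sp³ carbon.
The fused 6/5-membered bicyclic (with one oxygen) is a single π system with 9 sp² atoms and 10 π electrons from ring double bonds plus a heteroatom lone pair. 10 = 4(2)+2, so the system is aromatic and both rings count as aromatic (benzofuran).
The 5-membered ring with one sulfur has a continuous p-orbital overlap around the ring; 2 ring double bonds (4 π electrons) plus a heteroatom lone pair (2) give 6 π electrons. 6 = 4(1)+2, so it is aromatic (thiophene).
The 5-membered ring has one sp³ carbon, so it is not fully conjugated — not aromatic (cyclopentadiene).
3 of the 4 rings are aromatic. Total: 3.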